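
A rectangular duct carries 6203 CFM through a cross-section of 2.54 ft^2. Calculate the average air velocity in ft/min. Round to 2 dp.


V = 6203 / 2.54 = 2442.13 ft/min

2442.13 ft/min


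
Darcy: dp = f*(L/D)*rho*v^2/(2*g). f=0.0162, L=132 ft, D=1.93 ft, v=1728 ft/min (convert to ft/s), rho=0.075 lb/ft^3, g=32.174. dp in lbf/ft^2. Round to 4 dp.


v_fps = 1728/60 = 28.8 ft/s
dp = 0.0162*(132/1.93)*0.075*28.8^2/(2*32.174) = 1.0711 lbf/ft^2

1.0711 lbf/ft^2


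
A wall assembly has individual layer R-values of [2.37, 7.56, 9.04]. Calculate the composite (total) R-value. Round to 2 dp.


R_total = 2.37 + 7.56 + 9.04 = 18.97

18.97


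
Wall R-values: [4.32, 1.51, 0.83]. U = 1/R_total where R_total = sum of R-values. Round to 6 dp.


R_total = 4.32 + 1.51 + 0.83 = 6.66
U = 1/6.66 = 0.150150

0.150150


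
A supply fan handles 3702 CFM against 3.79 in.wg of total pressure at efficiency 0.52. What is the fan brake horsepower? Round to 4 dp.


BHP = 3702 * 3.79 / (6356 * 0.52) = 4.2451 hp

4.2451 hp


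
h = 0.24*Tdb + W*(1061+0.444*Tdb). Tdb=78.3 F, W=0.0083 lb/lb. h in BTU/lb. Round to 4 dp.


h = 0.24*78.3 + 0.0083*(1061+0.444*78.3) = 27.8869 BTU/lb

27.8869 BTU/lb


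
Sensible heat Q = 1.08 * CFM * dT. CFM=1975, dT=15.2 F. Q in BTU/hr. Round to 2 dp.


Q = 1.08 * 1975 * 15.2 = 32421.60 BTU/hr

32421.60 BTU/hr


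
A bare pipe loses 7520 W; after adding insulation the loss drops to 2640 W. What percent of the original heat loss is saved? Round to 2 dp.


Savings = ((7520-2640)/7520)*100 = 64.89 %

64.89 %


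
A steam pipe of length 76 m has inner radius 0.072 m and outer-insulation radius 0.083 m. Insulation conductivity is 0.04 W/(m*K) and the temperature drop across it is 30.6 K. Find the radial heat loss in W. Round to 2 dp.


Q = 2*pi*0.04*76*30.6/ln(0.083/0.072) = 4111.05 W

4111.05 W


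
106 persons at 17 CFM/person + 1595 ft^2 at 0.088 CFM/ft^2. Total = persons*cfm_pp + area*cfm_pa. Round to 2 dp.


Total = 106*17 + 1595*0.088 = 1942.36 CFM

1942.36 CFM


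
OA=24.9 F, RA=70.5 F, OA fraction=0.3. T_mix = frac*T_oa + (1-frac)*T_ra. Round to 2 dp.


T_mix = 0.3*24.9 + 0.7*70.5 = 56.82 F

56.82 F


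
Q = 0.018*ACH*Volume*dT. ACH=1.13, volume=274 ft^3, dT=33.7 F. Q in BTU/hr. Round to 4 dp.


Q = 0.018 * 1.13 * 274 * 33.7 = 187.8155 BTU/hr

187.8155 BTU/hr


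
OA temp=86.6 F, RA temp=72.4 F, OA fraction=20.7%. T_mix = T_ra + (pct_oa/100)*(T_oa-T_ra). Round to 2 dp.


T_mix = 72.4 + (20.7/100)*(86.6-72.4) = 75.34 F

75.34 F


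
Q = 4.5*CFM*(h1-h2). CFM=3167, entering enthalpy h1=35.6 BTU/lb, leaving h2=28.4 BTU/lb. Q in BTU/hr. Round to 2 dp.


Q = 4.5 * 3167 * (35.6 - 28.4) = 102610.80 BTU/hr

102610.80 BTU/hr


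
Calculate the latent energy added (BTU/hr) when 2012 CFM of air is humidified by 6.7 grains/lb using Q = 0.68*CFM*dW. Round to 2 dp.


Q = 0.68 * 2012 * 6.7 = 9166.67 BTU/hr

9166.67 BTU/hr


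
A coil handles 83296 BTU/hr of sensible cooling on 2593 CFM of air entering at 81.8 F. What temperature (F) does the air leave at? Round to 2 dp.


dT = 83296/(1.08*2593) = 29.7439
T_leave = 81.8 - 29.7439 = 52.06 F

52.06 F


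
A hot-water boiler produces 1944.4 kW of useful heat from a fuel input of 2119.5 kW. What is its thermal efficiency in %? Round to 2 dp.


eta = (1944.4/2119.5)*100 = 91.74 %

91.74 %


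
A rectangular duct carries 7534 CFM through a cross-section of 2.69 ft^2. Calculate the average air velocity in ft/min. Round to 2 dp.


V = 7534 / 2.69 = 2800.74 ft/min

2800.74 ft/min


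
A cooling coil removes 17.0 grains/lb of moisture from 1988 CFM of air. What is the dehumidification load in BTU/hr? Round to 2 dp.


Q = 0.68 * 1988 * 17.0 = 22981.28 BTU/hr

22981.28 BTU/hr


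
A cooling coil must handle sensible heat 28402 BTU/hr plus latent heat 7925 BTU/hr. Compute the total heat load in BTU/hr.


Qt = 28402 + 7925 = 36327 BTU/hr

36327 BTU/hr


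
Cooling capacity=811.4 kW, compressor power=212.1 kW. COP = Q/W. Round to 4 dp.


COP = 811.4 / 212.1 = 3.8256

3.8256


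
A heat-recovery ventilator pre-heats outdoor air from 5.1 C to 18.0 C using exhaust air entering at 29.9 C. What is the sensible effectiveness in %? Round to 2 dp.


eff = (18.0-5.1)/(29.9-5.1)*100 = 52.02 %

52.02 %


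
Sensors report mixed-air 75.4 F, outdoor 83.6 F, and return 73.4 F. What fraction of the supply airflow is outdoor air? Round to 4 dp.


frac = (75.4 - 73.4) / (83.6 - 73.4) = 0.1961

0.1961


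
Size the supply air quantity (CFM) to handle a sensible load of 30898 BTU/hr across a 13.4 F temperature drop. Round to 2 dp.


CFM = 30898 / (1.08 * 13.4) = 2135.02

2135.02 CFM


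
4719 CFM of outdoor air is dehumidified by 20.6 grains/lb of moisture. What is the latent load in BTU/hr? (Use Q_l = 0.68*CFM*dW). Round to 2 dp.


Q = 0.68 * 4719 * 20.6 = 66103.75 BTU/hr

66103.75 BTU/hr


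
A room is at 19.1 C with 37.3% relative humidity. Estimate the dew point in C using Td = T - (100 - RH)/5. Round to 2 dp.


Td = 19.1 - (100-37.3)/5 = 6.56 C

6.56 C


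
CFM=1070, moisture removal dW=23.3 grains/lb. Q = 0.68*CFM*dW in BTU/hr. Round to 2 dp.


Q = 0.68 * 1070 * 23.3 = 16953.08 BTU/hr

16953.08 BTU/hr


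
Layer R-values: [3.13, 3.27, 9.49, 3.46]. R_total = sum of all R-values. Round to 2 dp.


R_total = 3.13 + 3.27 + 9.49 + 3.46 = 19.35

19.35


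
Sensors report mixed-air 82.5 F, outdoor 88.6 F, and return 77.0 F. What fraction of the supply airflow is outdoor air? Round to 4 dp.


frac = (82.5 - 77.0) / (88.6 - 77.0) = 0.4741

0.4741


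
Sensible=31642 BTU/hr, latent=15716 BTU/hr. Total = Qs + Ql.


Qt = 31642 + 15716 = 47358 BTU/hr

47358 BTU/hr


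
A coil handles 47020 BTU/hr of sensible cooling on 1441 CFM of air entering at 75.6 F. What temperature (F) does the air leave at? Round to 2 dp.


dT = 47020/(1.08*1441) = 30.2131
T_leave = 75.6 - 30.2131 = 45.39 F

45.39 F


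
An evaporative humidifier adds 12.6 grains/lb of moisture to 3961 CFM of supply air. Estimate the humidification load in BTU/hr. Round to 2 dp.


Q = 0.68 * 3961 * 12.6 = 33937.85 BTU/hr

33937.85 BTU/hr


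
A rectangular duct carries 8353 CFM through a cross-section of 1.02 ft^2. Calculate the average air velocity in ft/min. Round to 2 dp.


V = 8353 / 1.02 = 8189.22 ft/min

8189.22 ft/min


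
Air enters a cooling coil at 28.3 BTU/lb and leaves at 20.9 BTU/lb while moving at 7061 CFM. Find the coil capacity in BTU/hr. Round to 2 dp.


Q = 4.5 * 7061 * (28.3 - 20.9) = 235131.30 BTU/hr

235131.30 BTU/hr


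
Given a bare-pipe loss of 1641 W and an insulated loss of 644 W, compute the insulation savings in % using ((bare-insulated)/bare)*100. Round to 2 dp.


Savings = ((1641-644)/1641)*100 = 60.76 %

60.76 %


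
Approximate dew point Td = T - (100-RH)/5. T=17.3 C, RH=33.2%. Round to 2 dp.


Td = 17.3 - (100-33.2)/5 = 3.94 C

3.94 C


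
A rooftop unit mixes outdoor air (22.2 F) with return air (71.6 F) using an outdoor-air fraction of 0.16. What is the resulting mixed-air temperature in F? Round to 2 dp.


T_mix = 0.16*22.2 + 0.84*71.6 = 63.70 F

63.70 F


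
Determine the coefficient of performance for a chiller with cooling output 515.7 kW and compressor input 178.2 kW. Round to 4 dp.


COP = 515.7 / 178.2 = 2.8939

2.8939


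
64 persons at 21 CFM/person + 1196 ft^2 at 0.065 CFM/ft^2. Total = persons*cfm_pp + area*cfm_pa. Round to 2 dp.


Total = 64*21 + 1196*0.065 = 1421.74 CFM

1421.74 CFM


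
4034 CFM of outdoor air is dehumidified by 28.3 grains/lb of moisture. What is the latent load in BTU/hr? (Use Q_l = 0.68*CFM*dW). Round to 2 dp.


Q = 0.68 * 4034 * 28.3 = 77630.30 BTU/hr

77630.30 BTU/hr


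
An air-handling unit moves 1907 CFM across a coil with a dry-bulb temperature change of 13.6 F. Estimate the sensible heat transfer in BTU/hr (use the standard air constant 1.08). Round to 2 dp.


Q = 1.08 * 1907 * 13.6 = 28010.02 BTU/hr

28010.02 BTU/hr


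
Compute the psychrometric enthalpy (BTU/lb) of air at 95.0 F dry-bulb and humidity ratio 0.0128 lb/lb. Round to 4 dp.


h = 0.24*95.0 + 0.0128*(1061+0.444*95.0) = 36.9207 BTU/lb

36.9207 BTU/lb


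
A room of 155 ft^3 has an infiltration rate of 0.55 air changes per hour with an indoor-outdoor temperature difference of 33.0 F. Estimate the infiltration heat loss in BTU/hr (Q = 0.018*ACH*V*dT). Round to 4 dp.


Q = 0.018 * 0.55 * 155 * 33.0 = 50.6385 BTU/hr

50.6385 BTU/hr


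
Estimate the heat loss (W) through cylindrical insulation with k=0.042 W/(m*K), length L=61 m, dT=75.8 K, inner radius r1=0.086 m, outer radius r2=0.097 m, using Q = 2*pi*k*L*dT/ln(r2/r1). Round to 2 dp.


Q = 2*pi*0.042*61*75.8/ln(0.097/0.086) = 10137.54 W

10137.54 W


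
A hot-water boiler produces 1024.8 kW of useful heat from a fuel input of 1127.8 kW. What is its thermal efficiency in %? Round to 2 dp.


eta = (1024.8/1127.8)*100 = 90.87 %

90.87 %


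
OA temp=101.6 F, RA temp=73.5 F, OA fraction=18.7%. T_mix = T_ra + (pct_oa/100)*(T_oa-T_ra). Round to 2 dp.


T_mix = 73.5 + (18.7/100)*(101.6-73.5) = 78.75 F

78.75 F


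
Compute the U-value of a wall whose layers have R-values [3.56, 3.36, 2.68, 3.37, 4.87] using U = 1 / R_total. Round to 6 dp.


R_total = 3.56 + 3.36 + 2.68 + 3.37 + 4.87 = 17.84
U = 1/17.84 = 0.056054

0.056054


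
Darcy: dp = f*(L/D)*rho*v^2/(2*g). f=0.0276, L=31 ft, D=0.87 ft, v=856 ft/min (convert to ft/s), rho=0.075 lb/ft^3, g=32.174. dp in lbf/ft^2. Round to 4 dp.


v_fps = 856/60 = 14.2667 ft/s
dp = 0.0276*(31/0.87)*0.075*14.2667^2/(2*32.174) = 0.2333 lbf/ft^2

0.2333 lbf/ft^2


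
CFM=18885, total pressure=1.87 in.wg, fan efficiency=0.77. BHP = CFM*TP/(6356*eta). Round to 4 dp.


BHP = 18885 * 1.87 / (6356 * 0.77) = 7.2158 hp

7.2158 hp


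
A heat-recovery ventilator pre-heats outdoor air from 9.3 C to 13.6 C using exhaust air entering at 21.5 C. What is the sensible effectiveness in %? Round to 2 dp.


eff = (13.6-9.3)/(21.5-9.3)*100 = 35.25 %

35.25 %


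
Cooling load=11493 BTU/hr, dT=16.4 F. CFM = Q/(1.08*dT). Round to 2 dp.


CFM = 11493 / (1.08 * 16.4) = 648.88

648.88 CFM


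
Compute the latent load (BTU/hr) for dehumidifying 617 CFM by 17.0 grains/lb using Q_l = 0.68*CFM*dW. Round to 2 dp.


Q = 0.68 * 617 * 17.0 = 7132.52 BTU/hr

7132.52 BTU/hr


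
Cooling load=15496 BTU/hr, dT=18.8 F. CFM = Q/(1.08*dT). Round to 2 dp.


CFM = 15496 / (1.08 * 18.8) = 763.20

763.20 CFM


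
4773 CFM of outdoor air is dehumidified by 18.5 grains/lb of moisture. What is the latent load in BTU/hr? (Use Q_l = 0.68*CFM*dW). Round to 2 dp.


Q = 0.68 * 4773 * 18.5 = 60044.34 BTU/hr

60044.34 BTU/hr


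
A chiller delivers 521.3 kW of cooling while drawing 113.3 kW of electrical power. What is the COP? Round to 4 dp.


COP = 521.3 / 113.3 = 4.6011

4.6011


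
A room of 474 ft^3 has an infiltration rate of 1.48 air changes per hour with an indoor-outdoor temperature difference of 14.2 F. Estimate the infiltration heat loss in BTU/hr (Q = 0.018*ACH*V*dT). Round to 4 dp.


Q = 0.018 * 1.48 * 474 * 14.2 = 179.3085 BTU/hr

179.3085 BTU/hr


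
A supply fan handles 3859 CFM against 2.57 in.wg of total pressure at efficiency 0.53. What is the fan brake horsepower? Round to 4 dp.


BHP = 3859 * 2.57 / (6356 * 0.53) = 2.9441 hp

2.9441 hp


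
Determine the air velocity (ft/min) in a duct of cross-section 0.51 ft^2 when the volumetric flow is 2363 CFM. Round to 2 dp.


V = 2363 / 0.51 = 4633.33 ft/min

4633.33 ft/min


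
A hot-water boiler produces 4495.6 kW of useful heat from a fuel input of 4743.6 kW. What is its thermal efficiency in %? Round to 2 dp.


eta = (4495.6/4743.6)*100 = 94.77 %

94.77 %


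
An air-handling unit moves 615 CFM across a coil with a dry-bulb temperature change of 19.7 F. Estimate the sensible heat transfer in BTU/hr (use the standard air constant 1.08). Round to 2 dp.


Q = 1.08 * 615 * 19.7 = 13084.74 BTU/hr

13084.74 BTU/hr


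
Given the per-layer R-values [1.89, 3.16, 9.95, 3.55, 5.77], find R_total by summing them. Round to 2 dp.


R_total = 1.89 + 3.16 + 9.95 + 3.55 + 5.77 = 24.32

24.32


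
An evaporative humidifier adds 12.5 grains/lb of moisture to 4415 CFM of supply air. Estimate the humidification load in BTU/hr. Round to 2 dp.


Q = 0.68 * 4415 * 12.5 = 37527.50 BTU/hr

37527.50 BTU/hr


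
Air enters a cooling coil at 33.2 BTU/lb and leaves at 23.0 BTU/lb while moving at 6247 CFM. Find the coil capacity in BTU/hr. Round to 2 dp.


Q = 4.5 * 6247 * (33.2 - 23.0) = 286737.30 BTU/hr

286737.30 BTU/hr


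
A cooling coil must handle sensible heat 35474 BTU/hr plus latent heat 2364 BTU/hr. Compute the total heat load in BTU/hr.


Qt = 35474 + 2364 = 37838 BTU/hr

37838 BTU/hr


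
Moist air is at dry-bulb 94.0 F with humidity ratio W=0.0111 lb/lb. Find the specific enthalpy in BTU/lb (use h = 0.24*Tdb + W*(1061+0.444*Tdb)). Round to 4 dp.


h = 0.24*94.0 + 0.0111*(1061+0.444*94.0) = 34.8004 BTU/lb

34.8004 BTU/lb


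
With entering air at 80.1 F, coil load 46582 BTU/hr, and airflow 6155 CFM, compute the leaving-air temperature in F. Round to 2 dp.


dT = 46582/(1.08*6155) = 7.0076
T_leave = 80.1 - 7.0076 = 73.09 F

73.09 F


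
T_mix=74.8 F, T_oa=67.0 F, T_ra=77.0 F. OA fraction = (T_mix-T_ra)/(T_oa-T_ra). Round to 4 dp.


frac = (74.8 - 77.0) / (67.0 - 77.0) = 0.2200

0.2200


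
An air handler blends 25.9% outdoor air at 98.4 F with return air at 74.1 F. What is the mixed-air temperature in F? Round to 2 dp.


T_mix = 74.1 + (25.9/100)*(98.4-74.1) = 80.39 F

80.39 F


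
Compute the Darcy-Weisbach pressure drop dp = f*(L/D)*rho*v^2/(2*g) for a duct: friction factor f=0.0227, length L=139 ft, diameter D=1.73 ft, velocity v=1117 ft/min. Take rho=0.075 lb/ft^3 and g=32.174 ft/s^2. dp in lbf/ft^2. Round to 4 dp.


v_fps = 1117/60 = 18.6167 ft/s
dp = 0.0227*(139/1.73)*0.075*18.6167^2/(2*32.174) = 0.7368 lbf/ft^2

0.7368 lbf/ft^2


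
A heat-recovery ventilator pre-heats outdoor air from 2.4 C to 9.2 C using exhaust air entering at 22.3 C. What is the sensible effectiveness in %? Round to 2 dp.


eff = (9.2-2.4)/(22.3-2.4)*100 = 34.17 %

34.17 %


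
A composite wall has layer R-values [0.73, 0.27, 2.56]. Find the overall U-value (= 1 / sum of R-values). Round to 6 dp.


R_total = 0.73 + 0.27 + 2.56 = 3.56
U = 1/3.56 = 0.280899

0.280899


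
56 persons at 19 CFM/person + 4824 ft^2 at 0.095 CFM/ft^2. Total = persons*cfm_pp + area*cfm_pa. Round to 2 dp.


Total = 56*19 + 4824*0.095 = 1522.28 CFM

1522.28 CFM


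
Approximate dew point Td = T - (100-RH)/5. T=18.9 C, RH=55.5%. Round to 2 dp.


Td = 18.9 - (100-55.5)/5 = 10.00 C

10.00 C


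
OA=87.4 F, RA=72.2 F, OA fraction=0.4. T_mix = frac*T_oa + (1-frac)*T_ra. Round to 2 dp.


T_mix = 0.4*87.4 + 0.6*72.2 = 78.28 F

78.28 F


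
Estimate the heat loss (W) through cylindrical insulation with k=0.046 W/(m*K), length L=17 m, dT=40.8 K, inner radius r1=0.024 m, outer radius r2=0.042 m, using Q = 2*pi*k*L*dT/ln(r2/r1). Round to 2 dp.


Q = 2*pi*0.046*17*40.8/ln(0.042/0.024) = 358.23 W

358.23 W


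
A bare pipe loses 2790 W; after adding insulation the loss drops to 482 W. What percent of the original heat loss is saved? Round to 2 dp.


Savings = ((2790-482)/2790)*100 = 82.72 %

82.72 %


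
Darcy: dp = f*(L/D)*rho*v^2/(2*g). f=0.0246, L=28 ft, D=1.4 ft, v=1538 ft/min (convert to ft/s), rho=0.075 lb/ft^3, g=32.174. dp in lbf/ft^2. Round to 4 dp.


v_fps = 1538/60 = 25.6333 ft/s
dp = 0.0246*(28/1.4)*0.075*25.6333^2/(2*32.174) = 0.3768 lbf/ft^2

0.3768 lbf/ft^2


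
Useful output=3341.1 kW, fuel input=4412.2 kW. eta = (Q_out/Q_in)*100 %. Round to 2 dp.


eta = (3341.1/4412.2)*100 = 75.72 %

75.72 %


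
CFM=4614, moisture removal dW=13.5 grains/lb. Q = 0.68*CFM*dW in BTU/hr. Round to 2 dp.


Q = 0.68 * 4614 * 13.5 = 42356.52 BTU/hr

42356.52 BTU/hr


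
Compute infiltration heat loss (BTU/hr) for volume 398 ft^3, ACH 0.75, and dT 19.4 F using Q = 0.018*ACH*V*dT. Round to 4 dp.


Q = 0.018 * 0.75 * 398 * 19.4 = 104.2362 BTU/hr

104.2362 BTU/hr


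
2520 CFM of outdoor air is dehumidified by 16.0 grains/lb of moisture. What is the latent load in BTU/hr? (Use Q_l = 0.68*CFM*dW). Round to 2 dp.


Q = 0.68 * 2520 * 16.0 = 27417.60 BTU/hr

27417.60 BTU/hr


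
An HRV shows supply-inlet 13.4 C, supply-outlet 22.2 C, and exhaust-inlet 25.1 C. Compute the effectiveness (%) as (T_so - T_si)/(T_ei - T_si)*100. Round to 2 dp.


eff = (22.2-13.4)/(25.1-13.4)*100 = 75.21 %

75.21 %


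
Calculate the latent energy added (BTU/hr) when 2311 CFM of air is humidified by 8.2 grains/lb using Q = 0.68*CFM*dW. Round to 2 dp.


Q = 0.68 * 2311 * 8.2 = 12886.14 BTU/hr

12886.14 BTU/hr


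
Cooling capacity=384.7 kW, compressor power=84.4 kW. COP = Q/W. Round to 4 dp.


COP = 384.7 / 84.4 = 4.5581

4.5581


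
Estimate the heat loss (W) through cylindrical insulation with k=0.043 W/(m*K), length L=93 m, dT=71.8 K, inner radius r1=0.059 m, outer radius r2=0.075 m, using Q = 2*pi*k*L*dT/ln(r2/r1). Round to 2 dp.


Q = 2*pi*0.043*93*71.8/ln(0.075/0.059) = 7518.54 W

7518.54 W


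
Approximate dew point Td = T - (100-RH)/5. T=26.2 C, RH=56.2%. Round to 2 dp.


Td = 26.2 - (100-56.2)/5 = 17.44 C

17.44 C


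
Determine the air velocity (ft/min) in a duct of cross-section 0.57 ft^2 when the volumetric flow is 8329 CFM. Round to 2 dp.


V = 8329 / 0.57 = 14612.28 ft/min

14612.28 ft/min


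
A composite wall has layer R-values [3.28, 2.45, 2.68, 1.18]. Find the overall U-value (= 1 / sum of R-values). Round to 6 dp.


R_total = 3.28 + 2.45 + 2.68 + 1.18 = 9.59
U = 1/9.59 = 0.104275

0.104275


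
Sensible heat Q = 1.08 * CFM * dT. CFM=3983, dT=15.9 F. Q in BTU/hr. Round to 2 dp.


Q = 1.08 * 3983 * 15.9 = 68396.08 BTU/hr

68396.08 BTU/hr


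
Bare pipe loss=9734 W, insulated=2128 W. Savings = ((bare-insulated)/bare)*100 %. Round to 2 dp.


Savings = ((9734-2128)/9734)*100 = 78.14 %

78.14 %


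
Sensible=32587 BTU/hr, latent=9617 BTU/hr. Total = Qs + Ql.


Qt = 32587 + 9617 = 42204 BTU/hr

42204 BTU/hr


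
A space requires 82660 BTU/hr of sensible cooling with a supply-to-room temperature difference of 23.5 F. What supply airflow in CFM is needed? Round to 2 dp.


CFM = 82660 / (1.08 * 23.5) = 3256.90

3256.90 CFM


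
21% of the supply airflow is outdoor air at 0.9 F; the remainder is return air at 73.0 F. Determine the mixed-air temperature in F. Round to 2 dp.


T_mix = 0.21*0.9 + 0.79*73.0 = 57.86 F

57.86 F


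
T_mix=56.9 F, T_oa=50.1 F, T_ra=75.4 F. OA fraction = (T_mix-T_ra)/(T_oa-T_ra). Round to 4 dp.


frac = (56.9 - 75.4) / (50.1 - 75.4) = 0.7312

0.7312


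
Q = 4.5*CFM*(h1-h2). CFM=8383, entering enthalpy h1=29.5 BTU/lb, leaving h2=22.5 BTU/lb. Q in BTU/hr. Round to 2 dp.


Q = 4.5 * 8383 * (29.5 - 22.5) = 264064.50 BTU/hr

264064.50 BTU/hr


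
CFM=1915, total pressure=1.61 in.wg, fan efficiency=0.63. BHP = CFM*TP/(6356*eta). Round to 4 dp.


BHP = 1915 * 1.61 / (6356 * 0.63) = 0.7700 hp

0.7700 hp


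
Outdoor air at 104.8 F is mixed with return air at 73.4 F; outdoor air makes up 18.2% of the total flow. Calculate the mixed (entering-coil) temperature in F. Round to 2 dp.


T_mix = 73.4 + (18.2/100)*(104.8-73.4) = 79.11 F

79.11 F


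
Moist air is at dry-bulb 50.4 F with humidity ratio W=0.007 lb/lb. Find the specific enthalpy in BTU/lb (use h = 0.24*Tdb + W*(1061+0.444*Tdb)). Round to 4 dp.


h = 0.24*50.4 + 0.007*(1061+0.444*50.4) = 19.6796 BTU/lb

19.6796 BTU/lb


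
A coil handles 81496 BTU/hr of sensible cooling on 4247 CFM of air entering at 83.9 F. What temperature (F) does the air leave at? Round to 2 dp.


dT = 81496/(1.08*4247) = 17.7677
T_leave = 83.9 - 17.7677 = 66.13 F

66.13 F


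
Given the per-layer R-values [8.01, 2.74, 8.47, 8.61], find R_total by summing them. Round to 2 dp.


R_total = 8.01 + 2.74 + 8.47 + 8.61 = 27.83

27.83


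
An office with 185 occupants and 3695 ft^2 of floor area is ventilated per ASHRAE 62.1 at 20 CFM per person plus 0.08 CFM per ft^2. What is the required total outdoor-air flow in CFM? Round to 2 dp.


Total = 185*20 + 3695*0.08 = 3995.60 CFM

3995.60 CFM


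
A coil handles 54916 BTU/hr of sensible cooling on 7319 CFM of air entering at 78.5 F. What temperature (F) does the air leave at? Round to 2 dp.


dT = 54916/(1.08*7319) = 6.9474
T_leave = 78.5 - 6.9474 = 71.55 F

71.55 F


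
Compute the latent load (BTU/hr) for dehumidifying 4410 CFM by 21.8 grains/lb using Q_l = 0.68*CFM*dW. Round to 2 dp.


Q = 0.68 * 4410 * 21.8 = 65373.84 BTU/hr

65373.84 BTU/hr


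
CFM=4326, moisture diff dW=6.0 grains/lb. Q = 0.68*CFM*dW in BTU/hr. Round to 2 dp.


Q = 0.68 * 4326 * 6.0 = 17650.08 BTU/hr

17650.08 BTU/hr


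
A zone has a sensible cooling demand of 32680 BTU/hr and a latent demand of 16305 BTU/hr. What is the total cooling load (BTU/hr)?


Qt = 32680 + 16305 = 48985 BTU/hr

48985 BTU/hr


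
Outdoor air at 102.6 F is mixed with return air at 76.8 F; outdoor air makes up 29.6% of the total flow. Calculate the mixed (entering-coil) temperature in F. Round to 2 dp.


T_mix = 76.8 + (29.6/100)*(102.6-76.8) = 84.44 F

84.44 F


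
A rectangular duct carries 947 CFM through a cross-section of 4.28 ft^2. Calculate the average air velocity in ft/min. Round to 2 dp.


V = 947 / 4.28 = 221.26 ft/min

221.26 ft/min


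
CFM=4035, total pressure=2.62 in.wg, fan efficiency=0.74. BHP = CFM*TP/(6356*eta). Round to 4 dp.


BHP = 4035 * 2.62 / (6356 * 0.74) = 2.2477 hp

2.2477 hp


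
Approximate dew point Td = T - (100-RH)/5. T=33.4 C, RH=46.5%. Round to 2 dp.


Td = 33.4 - (100-46.5)/5 = 22.70 C

22.70 C


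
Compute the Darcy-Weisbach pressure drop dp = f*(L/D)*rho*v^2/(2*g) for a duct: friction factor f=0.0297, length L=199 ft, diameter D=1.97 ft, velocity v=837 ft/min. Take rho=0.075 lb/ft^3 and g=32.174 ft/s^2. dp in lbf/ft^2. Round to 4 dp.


v_fps = 837/60 = 13.95 ft/s
dp = 0.0297*(199/1.97)*0.075*13.95^2/(2*32.174) = 0.6805 lbf/ft^2

0.6805 lbf/ft^2


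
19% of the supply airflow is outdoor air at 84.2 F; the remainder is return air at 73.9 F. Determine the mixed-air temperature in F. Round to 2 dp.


T_mix = 0.19*84.2 + 0.81*73.9 = 75.86 F

75.86 F


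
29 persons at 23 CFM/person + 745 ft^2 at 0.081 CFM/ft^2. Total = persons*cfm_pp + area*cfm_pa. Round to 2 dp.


Total = 29*23 + 745*0.081 = 727.35 CFM

727.35 CFM


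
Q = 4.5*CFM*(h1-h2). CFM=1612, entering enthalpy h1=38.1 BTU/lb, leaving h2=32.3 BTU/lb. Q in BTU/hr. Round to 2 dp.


Q = 4.5 * 1612 * (38.1 - 32.3) = 42073.20 BTU/hr

42073.20 BTU/hr


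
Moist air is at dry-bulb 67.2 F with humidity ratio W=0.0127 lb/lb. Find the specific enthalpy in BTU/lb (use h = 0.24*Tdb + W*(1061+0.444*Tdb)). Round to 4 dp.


h = 0.24*67.2 + 0.0127*(1061+0.444*67.2) = 29.9816 BTU/lb

29.9816 BTU/lb


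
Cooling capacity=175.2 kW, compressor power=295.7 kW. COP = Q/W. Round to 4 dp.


COP = 175.2 / 295.7 = 0.5925

0.5925


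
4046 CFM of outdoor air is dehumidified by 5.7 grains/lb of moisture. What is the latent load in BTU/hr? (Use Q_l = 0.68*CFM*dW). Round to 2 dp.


Q = 0.68 * 4046 * 5.7 = 15682.30 BTU/hr

15682.30 BTU/hr


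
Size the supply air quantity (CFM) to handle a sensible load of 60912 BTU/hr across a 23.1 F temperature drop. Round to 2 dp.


CFM = 60912 / (1.08 * 23.1) = 2441.56

2441.56 CFM


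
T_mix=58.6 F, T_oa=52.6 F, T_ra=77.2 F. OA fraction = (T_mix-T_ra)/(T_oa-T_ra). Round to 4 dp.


frac = (58.6 - 77.2) / (52.6 - 77.2) = 0.7561

0.7561


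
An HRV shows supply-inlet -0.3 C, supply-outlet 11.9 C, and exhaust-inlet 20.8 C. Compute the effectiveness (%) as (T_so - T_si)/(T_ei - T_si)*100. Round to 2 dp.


eff = (11.9-(-0.3))/(20.8-(-0.3))*100 = 57.82 %

57.82 %


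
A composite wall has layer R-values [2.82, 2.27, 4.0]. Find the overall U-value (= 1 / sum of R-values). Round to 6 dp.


R_total = 2.82 + 2.27 + 4.0 = 9.09
U = 1/9.09 = 0.110011

0.110011


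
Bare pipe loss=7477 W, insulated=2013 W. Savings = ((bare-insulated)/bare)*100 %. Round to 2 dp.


Savings = ((7477-2013)/7477)*100 = 73.08 %

73.08 %


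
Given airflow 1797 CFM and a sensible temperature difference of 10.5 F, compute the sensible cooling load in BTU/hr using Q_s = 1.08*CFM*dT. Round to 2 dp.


Q = 1.08 * 1797 * 10.5 = 20377.98 BTU/hr

20377.98 BTU/hr


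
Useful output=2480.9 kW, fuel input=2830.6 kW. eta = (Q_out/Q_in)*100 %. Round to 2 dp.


eta = (2480.9/2830.6)*100 = 87.65 %

87.65 %


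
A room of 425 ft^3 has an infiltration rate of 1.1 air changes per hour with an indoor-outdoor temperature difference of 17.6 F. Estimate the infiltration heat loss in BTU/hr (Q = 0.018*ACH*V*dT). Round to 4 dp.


Q = 0.018 * 1.1 * 425 * 17.6 = 148.1040 BTU/hr

148.1040 BTU/hr


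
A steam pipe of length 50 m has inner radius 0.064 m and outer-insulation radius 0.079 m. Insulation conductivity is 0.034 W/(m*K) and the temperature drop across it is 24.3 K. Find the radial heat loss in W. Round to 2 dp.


Q = 2*pi*0.034*50*24.3/ln(0.079/0.064) = 1232.68 W

1232.68 W


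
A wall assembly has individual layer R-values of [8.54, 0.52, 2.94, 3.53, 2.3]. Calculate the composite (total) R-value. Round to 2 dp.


R_total = 8.54 + 0.52 + 2.94 + 3.53 + 2.3 = 17.83

17.83


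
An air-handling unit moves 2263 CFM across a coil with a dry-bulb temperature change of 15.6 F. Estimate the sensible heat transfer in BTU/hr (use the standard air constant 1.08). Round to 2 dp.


Q = 1.08 * 2263 * 15.6 = 38127.02 BTU/hr

38127.02 BTU/hr


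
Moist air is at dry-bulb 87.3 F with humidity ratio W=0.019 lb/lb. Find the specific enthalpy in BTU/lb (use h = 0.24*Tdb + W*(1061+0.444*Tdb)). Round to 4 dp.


h = 0.24*87.3 + 0.019*(1061+0.444*87.3) = 41.8475 BTU/lb

41.8475 BTU/lb


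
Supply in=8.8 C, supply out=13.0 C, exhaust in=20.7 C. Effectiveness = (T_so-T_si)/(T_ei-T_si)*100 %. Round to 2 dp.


eff = (13.0-8.8)/(20.7-8.8)*100 = 35.29 %

35.29 %


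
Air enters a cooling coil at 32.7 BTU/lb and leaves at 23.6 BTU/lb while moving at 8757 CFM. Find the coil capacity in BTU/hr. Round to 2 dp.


Q = 4.5 * 8757 * (32.7 - 23.6) = 358599.15 BTU/hr

358599.15 BTU/hr


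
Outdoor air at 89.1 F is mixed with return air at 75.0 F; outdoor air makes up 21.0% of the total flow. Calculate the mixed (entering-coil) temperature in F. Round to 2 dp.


T_mix = 75.0 + (21.0/100)*(89.1-75.0) = 77.96 F

77.96 F


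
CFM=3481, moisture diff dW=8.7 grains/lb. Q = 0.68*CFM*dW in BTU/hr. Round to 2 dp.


Q = 0.68 * 3481 * 8.7 = 20593.60 BTU/hr

20593.60 BTU/hr


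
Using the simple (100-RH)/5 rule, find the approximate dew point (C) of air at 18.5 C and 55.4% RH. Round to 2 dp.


Td = 18.5 - (100-55.4)/5 = 9.58 C

9.58 C


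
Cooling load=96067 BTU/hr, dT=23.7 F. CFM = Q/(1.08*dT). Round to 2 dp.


CFM = 96067 / (1.08 * 23.7) = 3753.20

3753.20 CFM


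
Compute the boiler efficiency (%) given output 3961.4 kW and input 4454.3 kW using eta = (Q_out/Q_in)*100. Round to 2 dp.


eta = (3961.4/4454.3)*100 = 88.93 %

88.93 %


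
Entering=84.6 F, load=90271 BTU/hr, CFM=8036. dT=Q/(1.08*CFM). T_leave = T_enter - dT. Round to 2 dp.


dT = 90271/(1.08*8036) = 10.4012
T_leave = 84.6 - 10.4012 = 74.20 F

74.20 F


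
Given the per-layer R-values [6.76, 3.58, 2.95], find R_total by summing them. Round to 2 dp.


R_total = 6.76 + 3.58 + 2.95 = 13.29

13.29


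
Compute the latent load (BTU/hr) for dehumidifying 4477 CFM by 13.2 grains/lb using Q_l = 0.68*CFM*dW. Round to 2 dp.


Q = 0.68 * 4477 * 13.2 = 40185.55 BTU/hr

40185.55 BTU/hr


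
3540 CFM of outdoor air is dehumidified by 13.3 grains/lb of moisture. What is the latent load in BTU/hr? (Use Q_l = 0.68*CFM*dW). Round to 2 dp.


Q = 0.68 * 3540 * 13.3 = 32015.76 BTU/hr

32015.76 BTU/hr


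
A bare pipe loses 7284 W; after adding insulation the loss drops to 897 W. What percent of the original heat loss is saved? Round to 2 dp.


Savings = ((7284-897)/7284)*100 = 87.69 %

87.69 %


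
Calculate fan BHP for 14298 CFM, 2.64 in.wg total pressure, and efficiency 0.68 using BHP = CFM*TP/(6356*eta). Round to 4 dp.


BHP = 14298 * 2.64 / (6356 * 0.68) = 8.7335 hp

8.7335 hp


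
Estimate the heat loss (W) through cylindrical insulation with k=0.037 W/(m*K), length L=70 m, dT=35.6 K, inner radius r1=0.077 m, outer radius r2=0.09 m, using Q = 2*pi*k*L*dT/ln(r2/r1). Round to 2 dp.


Q = 2*pi*0.037*70*35.6/ln(0.09/0.077) = 3713.58 W

3713.58 W


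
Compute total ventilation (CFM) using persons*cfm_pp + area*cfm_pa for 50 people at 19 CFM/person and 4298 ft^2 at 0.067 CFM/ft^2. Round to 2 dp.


Total = 50*19 + 4298*0.067 = 1237.97 CFM

1237.97 CFM


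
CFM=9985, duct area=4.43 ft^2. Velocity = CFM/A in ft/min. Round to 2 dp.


V = 9985 / 4.43 = 2253.95 ft/min

2253.95 ft/min


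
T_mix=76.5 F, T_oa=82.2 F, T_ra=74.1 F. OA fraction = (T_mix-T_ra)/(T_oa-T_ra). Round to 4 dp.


frac = (76.5 - 74.1) / (82.2 - 74.1) = 0.2963

0.2963


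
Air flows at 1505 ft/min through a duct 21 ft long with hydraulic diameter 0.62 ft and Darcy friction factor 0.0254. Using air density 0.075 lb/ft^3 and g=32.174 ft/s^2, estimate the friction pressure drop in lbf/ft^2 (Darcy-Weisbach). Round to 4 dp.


v_fps = 1505/60 = 25.0833 ft/s
dp = 0.0254*(21/0.62)*0.075*25.0833^2/(2*32.174) = 0.6309 lbf/ft^2

0.6309 lbf/ft^2


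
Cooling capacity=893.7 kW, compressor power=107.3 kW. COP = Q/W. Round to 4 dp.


COP = 893.7 / 107.3 = 8.3290

8.3290


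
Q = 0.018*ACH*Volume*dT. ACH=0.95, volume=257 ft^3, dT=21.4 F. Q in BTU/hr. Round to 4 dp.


Q = 0.018 * 0.95 * 257 * 21.4 = 94.0466 BTU/hr

94.0466 BTU/hr


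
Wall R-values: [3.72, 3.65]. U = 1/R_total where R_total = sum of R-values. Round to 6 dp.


R_total = 3.72 + 3.65 = 7.37
U = 1/7.37 = 0.135685

0.135685


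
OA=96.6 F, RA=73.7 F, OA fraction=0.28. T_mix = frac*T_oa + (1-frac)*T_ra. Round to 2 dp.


T_mix = 0.28*96.6 + 0.72*73.7 = 80.11 F

80.11 F


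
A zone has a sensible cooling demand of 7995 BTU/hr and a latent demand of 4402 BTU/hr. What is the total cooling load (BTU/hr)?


Qt = 7995 + 4402 = 12397 BTU/hr

12397 BTU/hr


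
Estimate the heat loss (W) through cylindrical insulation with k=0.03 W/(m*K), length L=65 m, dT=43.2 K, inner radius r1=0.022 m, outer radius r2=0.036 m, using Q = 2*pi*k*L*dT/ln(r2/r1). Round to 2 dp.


Q = 2*pi*0.03*65*43.2/ln(0.036/0.022) = 1074.76 W

1074.76 W


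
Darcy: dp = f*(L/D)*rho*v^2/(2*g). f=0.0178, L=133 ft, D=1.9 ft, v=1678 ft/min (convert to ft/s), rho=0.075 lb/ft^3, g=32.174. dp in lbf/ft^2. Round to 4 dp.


v_fps = 1678/60 = 27.9667 ft/s
dp = 0.0178*(133/1.9)*0.075*27.9667^2/(2*32.174) = 1.1359 lbf/ft^2

1.1359 lbf/ft^2


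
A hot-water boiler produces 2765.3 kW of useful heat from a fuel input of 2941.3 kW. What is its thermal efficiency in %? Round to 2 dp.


eta = (2765.3/2941.3)*100 = 94.02 %

94.02 %


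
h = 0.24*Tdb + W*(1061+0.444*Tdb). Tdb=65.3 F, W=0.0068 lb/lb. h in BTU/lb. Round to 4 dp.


h = 0.24*65.3 + 0.0068*(1061+0.444*65.3) = 23.0840 BTU/lb

23.0840 BTU/lb


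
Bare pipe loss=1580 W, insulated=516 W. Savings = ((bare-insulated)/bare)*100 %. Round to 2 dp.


Savings = ((1580-516)/1580)*100 = 67.34 %

67.34 %


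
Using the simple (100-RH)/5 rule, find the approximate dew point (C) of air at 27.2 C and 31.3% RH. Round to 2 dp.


Td = 27.2 - (100-31.3)/5 = 13.46 C

13.46 C


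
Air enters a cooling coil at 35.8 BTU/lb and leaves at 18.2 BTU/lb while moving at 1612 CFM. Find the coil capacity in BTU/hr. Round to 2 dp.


Q = 4.5 * 1612 * (35.8 - 18.2) = 127670.40 BTU/hr

127670.40 BTU/hr


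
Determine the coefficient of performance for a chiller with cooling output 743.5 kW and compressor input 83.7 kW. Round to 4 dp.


COP = 743.5 / 83.7 = 8.8829

8.8829


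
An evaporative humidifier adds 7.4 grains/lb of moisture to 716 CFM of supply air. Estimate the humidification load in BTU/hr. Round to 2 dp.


Q = 0.68 * 716 * 7.4 = 3602.91 BTU/hr

3602.91 BTU/hr


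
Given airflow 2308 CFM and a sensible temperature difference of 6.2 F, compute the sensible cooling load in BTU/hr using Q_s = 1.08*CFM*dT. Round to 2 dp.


Q = 1.08 * 2308 * 6.2 = 15454.37 BTU/hr

15454.37 BTU/hr


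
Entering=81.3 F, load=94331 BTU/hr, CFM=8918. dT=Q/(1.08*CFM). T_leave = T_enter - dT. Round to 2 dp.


dT = 94331/(1.08*8918) = 9.7941
T_leave = 81.3 - 9.7941 = 71.51 F

71.51 F


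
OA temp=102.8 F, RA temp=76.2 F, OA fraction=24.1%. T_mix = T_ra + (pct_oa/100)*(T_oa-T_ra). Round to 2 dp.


T_mix = 76.2 + (24.1/100)*(102.8-76.2) = 82.61 F

82.61 F


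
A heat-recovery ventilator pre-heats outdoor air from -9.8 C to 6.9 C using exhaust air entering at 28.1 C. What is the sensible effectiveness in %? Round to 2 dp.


eff = (6.9-(-9.8))/(28.1-(-9.8))*100 = 44.06 %

44.06 %


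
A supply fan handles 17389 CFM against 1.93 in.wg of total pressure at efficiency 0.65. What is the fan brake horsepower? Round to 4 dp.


BHP = 17389 * 1.93 / (6356 * 0.65) = 8.1233 hp

8.1233 hp


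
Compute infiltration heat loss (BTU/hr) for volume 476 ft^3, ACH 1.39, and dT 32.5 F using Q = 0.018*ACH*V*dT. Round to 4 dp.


Q = 0.018 * 1.39 * 476 * 32.5 = 387.0594 BTU/hr

387.0594 BTU/hr


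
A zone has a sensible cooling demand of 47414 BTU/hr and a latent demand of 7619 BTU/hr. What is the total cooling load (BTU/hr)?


Qt = 47414 + 7619 = 55033 BTU/hr

55033 BTU/hr


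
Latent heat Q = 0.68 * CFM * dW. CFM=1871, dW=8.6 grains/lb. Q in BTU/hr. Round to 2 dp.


Q = 0.68 * 1871 * 8.6 = 10941.61 BTU/hr

10941.61 BTU/hr


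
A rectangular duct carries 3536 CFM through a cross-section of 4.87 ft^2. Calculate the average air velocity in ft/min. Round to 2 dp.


V = 3536 / 4.87 = 726.08 ft/min

726.08 ft/min


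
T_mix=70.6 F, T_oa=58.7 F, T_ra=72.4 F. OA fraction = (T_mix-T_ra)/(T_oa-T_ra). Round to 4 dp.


frac = (70.6 - 72.4) / (58.7 - 72.4) = 0.1314

0.1314


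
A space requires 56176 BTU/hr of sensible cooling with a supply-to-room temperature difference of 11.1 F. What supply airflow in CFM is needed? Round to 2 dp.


CFM = 56176 / (1.08 * 11.1) = 4686.02

4686.02 CFM


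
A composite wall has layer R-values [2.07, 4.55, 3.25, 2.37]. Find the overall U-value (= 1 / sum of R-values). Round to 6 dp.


R_total = 2.07 + 4.55 + 3.25 + 2.37 = 12.24
U = 1/12.24 = 0.081699

0.081699


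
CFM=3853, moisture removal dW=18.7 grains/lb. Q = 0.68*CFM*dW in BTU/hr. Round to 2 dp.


Q = 0.68 * 3853 * 18.7 = 48994.75 BTU/hr

48994.75 BTU/hr


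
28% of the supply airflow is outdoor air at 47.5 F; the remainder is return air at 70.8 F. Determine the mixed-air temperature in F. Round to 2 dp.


T_mix = 0.28*47.5 + 0.72*70.8 = 64.28 F

64.28 F


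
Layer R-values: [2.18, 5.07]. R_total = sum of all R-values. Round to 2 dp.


R_total = 2.18 + 5.07 = 7.25

7.25


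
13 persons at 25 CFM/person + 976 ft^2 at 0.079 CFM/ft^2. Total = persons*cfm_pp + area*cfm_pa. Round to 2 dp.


Total = 13*25 + 976*0.079 = 402.10 CFM

402.10 CFM


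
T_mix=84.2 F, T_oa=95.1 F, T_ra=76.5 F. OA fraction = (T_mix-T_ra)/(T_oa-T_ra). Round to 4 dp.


frac = (84.2 - 76.5) / (95.1 - 76.5) = 0.4140

0.4140


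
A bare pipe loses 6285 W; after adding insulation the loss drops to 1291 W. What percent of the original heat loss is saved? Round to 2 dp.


Savings = ((6285-1291)/6285)*100 = 79.46 %

79.46 %


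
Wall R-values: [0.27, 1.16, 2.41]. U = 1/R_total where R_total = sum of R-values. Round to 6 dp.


R_total = 0.27 + 1.16 + 2.41 = 3.84
U = 1/3.84 = 0.260417

0.260417


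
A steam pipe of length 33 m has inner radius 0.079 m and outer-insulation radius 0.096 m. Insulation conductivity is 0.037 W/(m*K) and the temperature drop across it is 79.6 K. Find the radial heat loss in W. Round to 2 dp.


Q = 2*pi*0.037*33*79.6/ln(0.096/0.079) = 3133.26 W

3133.26 W


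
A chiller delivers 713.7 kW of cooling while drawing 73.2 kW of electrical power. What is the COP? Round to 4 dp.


COP = 713.7 / 73.2 = 9.7500

9.7500


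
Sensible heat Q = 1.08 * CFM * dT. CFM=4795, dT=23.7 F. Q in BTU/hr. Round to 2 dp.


Q = 1.08 * 4795 * 23.7 = 122732.82 BTU/hr

122732.82 BTU/hr


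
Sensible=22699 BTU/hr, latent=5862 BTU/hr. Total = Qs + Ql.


Qt = 22699 + 5862 = 28561 BTU/hr

28561 BTU/hr


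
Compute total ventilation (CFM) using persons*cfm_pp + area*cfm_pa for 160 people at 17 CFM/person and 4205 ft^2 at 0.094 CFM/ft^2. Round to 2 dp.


Total = 160*17 + 4205*0.094 = 3115.27 CFM

3115.27 CFM


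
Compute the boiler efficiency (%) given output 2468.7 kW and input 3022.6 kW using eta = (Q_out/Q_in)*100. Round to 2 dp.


eta = (2468.7/3022.6)*100 = 81.67 %

81.67 %


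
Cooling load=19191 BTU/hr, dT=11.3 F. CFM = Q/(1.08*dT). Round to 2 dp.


CFM = 19191 / (1.08 * 11.3) = 1572.52

1572.52 CFM


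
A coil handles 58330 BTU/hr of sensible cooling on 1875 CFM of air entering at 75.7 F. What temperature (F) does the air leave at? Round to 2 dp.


dT = 58330/(1.08*1875) = 28.8049
T_leave = 75.7 - 28.8049 = 46.90 F

46.90 F


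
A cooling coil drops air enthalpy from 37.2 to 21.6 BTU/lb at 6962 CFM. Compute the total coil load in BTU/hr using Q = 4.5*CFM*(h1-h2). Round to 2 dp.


Q = 4.5 * 6962 * (37.2 - 21.6) = 488732.40 BTU/hr

488732.40 BTU/hr


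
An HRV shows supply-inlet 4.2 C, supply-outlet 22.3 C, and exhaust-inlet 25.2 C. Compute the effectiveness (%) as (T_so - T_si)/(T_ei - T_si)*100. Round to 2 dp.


eff = (22.3-4.2)/(25.2-4.2)*100 = 86.19 %

86.19 %


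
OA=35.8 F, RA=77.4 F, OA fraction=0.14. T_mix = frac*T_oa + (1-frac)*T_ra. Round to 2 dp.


T_mix = 0.14*35.8 + 0.86*77.4 = 71.58 F

71.58 F


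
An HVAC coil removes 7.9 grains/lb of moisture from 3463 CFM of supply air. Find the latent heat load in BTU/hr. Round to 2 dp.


Q = 0.68 * 3463 * 7.9 = 18603.24 BTU/hr

18603.24 BTU/hr


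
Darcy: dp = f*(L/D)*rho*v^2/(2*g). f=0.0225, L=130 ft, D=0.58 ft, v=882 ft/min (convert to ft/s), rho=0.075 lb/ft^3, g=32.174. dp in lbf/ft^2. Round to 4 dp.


v_fps = 882/60 = 14.7 ft/s
dp = 0.0225*(130/0.58)*0.075*14.7^2/(2*32.174) = 1.2702 lbf/ft^2

1.2702 lbf/ft^2


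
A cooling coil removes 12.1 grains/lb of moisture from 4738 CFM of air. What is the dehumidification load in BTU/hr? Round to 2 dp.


Q = 0.68 * 4738 * 12.1 = 38984.26 BTU/hr

38984.26 BTU/hr


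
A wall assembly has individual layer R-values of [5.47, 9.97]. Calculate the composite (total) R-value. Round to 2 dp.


R_total = 5.47 + 9.97 = 15.44

15.44


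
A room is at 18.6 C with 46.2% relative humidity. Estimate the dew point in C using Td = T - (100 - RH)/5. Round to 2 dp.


Td = 18.6 - (100-46.2)/5 = 7.84 C

7.84 C


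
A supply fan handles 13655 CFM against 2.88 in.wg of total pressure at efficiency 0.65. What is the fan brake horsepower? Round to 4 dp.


BHP = 13655 * 2.88 / (6356 * 0.65) = 9.5189 hp

9.5189 hp


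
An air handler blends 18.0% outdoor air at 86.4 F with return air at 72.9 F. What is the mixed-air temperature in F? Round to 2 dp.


T_mix = 72.9 + (18.0/100)*(86.4-72.9) = 75.33 F

75.33 F


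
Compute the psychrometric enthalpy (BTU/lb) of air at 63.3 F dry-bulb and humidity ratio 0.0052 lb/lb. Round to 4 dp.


h = 0.24*63.3 + 0.0052*(1061+0.444*63.3) = 20.8553 BTU/lb

20.8553 BTU/lb
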